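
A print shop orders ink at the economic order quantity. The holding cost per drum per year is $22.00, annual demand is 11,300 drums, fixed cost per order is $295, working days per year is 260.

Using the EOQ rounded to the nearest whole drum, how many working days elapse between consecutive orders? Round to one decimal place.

2DS/H = 2·11,300·295/22 = 303,045.45
EOQ = √303,045.45 ≈ 550.50 → Q = 550 drums
Cycle time = (working days × Q)/D = (260 × 550) / 11,300 = 12.655 days

12.7 days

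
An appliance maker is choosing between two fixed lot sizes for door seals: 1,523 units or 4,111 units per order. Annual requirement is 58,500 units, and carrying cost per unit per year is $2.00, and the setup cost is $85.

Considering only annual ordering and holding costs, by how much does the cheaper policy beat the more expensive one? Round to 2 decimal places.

$532.62

Annual cost at Q: ordering D·S/Q plus holding Q·H/2.
TC(1,523) = (58,500/1,523)×85 + (1,523/2)×2 = $4,787.94
TC(4,111) = (58,500/4,111)×85 + (4,111/2)×2 = $5,320.56
Lots of 1,523 are cheaper by $532.62.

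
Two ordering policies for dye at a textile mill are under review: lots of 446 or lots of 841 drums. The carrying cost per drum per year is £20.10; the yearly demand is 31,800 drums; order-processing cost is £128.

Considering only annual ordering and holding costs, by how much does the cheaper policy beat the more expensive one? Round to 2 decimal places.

TC(Q) = (D/Q)S + (Q/2)H
TC(446) = (31,800/446)×128 + (446/2)×20.1 = £13,608.76
TC(841) = (31,800/841)×128 + (841/2)×20.1 = £13,292.00
Lots of 841 are cheaper by £316.75.

£316.75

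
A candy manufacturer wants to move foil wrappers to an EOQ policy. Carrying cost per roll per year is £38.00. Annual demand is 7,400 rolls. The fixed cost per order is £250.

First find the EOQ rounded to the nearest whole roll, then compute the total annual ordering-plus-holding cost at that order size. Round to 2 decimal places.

EOQ = √(2DS/H) = √(2 × 7,400 × 250 / 38)
    = √(97,368.42) ≈ 312.04 → Q = 312 rolls
Ordering: D/Q × S = 7,400/312 × £250 = £5,929.49
Holding:  Q/2 × H = 312/2 × £38 = £5,928.00
Total = £5,929.49 + £5,928.00 = £11,857.49

£11,857.49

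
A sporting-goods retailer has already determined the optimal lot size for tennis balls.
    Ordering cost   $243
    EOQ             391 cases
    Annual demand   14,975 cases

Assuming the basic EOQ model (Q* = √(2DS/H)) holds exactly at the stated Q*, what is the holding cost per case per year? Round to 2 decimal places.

EOQ relation: Q² = 2DS/H, so rearrange for the unknown.
H = 2DS / Q² = 2 × 14,975 × 243 / 391² = 47.6047

$47.60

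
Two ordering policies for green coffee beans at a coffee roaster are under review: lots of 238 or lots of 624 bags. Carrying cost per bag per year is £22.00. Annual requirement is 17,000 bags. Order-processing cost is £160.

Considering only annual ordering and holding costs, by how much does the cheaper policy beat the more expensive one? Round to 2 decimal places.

TC(Q) = (D/Q)S + (Q/2)H
TC(238) = (17,000/238)×160 + (238/2)×22 = £14,046.57
TC(624) = (17,000/624)×160 + (624/2)×22 = £11,222.97
Cheaper: Q = 624.  Difference = £2,823.60

£2,823.60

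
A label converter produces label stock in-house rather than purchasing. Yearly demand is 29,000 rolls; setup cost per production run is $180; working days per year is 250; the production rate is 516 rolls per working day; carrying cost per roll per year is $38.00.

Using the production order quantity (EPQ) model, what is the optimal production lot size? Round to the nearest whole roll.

595 rolls

Daily demand d = 29,000/250 = 116.000; p = 516; 1 − d/p = 0.77519
EPQ = √(2DS / (H(1 − d/p)))
    = √(2 × 29,000 × 180 / (38 × 0.77519)) ≈ 595.32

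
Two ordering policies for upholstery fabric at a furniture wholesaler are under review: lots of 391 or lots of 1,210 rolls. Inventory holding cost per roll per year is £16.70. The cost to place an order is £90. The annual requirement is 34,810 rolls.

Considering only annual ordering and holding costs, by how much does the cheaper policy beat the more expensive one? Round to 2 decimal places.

£1,415.29

Annual cost at Q: ordering D·S/Q plus holding Q·H/2.
TC(391) = (34,810/391)×90 + (391/2)×16.7 = £11,277.38
TC(1,210) = (34,810/1,210)×90 + (1,210/2)×16.7 = £12,692.67
Lots of 391 are cheaper by £1,415.29.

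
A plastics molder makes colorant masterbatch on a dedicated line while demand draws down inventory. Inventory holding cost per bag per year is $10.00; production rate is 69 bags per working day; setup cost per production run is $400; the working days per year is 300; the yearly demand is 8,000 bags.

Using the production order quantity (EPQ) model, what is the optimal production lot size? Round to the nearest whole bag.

1,021 bags

Daily demand d = 8,000/300 = 26.667; p = 69; 1 − d/p = 0.61353
EPQ = √(2DS / (H(1 − d/p)))
    = √(2 × 8,000 × 400 / (10 × 0.61353)) ≈ 1,021.35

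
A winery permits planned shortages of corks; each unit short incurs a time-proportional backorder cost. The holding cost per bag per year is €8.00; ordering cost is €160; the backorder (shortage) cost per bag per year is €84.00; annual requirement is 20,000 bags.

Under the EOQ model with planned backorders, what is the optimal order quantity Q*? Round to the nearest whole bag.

936 bags

Basic EOQ = √(2·20,000·160/8) = 894.427
Backorder adjustment √((H+b)/b) = √((8+84)/84) = 1.0465
Q* = 894.427 × 1.0465 ≈ 936.05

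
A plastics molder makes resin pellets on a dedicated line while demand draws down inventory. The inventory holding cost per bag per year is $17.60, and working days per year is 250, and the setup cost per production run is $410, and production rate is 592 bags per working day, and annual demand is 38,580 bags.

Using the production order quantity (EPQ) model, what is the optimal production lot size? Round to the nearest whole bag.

1,559 bags

Daily demand d = 38,580/250 = 154.320; p = 592; 1 − d/p = 0.73932
EPQ = √(2DS / (H(1 − d/p)))
    = √(2 × 38,580 × 410 / (17.6 × 0.73932)) ≈ 1,559.24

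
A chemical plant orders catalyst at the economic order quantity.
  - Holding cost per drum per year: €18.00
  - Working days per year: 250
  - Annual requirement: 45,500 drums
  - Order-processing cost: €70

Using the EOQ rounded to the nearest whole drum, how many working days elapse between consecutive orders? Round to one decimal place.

3.3 days

EOQ = √(2DS/H) = √(2 × 45,500 × 70 / 18)
    = √(353,888.89) ≈ 594.89 → Q = 595 drums
Days between orders = 250 / (D/Q) = 250 / 76.471 ≈ 3.269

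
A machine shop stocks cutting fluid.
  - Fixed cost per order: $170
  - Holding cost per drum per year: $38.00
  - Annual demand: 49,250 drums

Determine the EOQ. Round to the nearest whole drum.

2DS/H = 2·49,250·170/38 = 440,657.89
EOQ = √440,657.89 ≈ 663.82

664 drums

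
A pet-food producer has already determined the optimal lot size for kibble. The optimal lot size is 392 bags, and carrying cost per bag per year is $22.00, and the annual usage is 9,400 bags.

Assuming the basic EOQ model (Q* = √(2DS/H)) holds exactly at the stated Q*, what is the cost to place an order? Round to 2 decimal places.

$179.82

EOQ relation: Q² = 2DS/H, so rearrange for the unknown.
S = Q²H / (2D) = 392² × 22 / (2 × 9,400) = 179.8196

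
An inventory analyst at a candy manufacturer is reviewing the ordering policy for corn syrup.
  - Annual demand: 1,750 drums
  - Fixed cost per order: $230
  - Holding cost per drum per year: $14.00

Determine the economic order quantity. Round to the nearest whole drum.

Optimal lot size Q* = (2 × 1,750 × $230 / $14)^½ ≈ 239.79

240 drums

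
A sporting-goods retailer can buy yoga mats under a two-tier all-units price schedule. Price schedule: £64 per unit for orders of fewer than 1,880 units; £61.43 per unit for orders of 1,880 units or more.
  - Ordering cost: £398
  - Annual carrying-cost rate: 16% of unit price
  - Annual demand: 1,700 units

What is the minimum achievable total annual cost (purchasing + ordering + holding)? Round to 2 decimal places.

H₁ = 16%×£64 = £10.2400;  H₂ = 16%×£61.43 = £9.8288
EOQ₁ = √(2×1,700×398/10.2400) = 363.52  (< 1,880, feasible at tier 1)
EOQ₂ = √(2×1,700×398/9.8288) = 371.05  (< 1,880 → use Q = 1,880 at tier-2 price)
TC(tier 1 (EOQ₁), Q≈363.5) = £112,522.47
TC(tier 2, Q≈1,880.0) = £114,029.97
Minimum at tier 1 (EOQ₁): £112,522.47

£112,522.47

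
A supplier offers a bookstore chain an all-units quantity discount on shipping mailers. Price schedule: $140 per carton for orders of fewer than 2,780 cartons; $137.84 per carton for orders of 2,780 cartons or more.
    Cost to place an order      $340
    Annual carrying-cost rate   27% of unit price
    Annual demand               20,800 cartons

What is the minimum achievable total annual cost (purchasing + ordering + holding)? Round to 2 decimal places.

$2,921,347.24

H₁ = 27%×$140 = $37.8000;  H₂ = 27%×$137.84 = $37.2168
EOQ₁ = √(2×20,800×340/37.8000) = 611.70  (< 2,780, feasible at tier 1)
EOQ₂ = √(2×20,800×340/37.2168) = 616.48  (< 2,780 → use Q = 2,780 at tier-2 price)
TC(tier 1 (EOQ₁), Q≈611.7) = $2,935,122.35
TC(tier 2, Q≈2,780.0) = $2,921,347.24
Minimum at tier 2: $2,921,347.24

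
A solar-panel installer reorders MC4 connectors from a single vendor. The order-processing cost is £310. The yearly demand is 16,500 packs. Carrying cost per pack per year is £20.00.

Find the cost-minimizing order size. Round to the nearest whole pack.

Q* = √(2·D·S / H) = √(2·16,500·310 / 20) = √511,500.0 ≈ 715.19

715 packs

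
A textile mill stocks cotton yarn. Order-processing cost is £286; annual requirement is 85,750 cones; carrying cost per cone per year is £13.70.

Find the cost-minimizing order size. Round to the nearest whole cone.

2DS/H = 2·85,750·286/13.7 = 3,580,218.98
EOQ = √3,580,218.98 ≈ 1,892.15

1,892 cones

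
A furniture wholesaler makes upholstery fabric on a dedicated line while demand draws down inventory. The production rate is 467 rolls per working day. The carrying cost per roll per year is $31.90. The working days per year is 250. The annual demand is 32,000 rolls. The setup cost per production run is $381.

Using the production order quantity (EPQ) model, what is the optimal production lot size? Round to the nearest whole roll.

1,026 rolls

Daily demand d = 32,000/250 = 128.000; p = 467; 1 − d/p = 0.72591
EPQ = √(2DS / (H(1 − d/p)))
    = √(2 × 32,000 × 381 / (31.9 × 0.72591)) ≈ 1,026.16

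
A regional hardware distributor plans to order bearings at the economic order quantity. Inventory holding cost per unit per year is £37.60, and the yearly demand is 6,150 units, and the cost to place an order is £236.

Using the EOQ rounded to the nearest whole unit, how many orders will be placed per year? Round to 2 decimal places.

2DS/H = 2·6,150·236/37.6 = 77,202.13
EOQ = √77,202.13 ≈ 277.85 → Q = 278
Orders per year = D/Q = 6,150 / 278 = 22.122

22.12 orders per year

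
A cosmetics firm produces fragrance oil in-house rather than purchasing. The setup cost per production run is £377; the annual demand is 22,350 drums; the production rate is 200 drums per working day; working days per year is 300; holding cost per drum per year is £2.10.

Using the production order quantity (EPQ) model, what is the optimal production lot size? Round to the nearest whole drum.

Daily demand d = 22,350/300 = 74.500; p = 200; 1 − d/p = 0.62750
EPQ = √(2DS / (H(1 − d/p)))
    = √(2 × 22,350 × 377 / (2.1 × 0.62750)) ≈ 3,576.09

3,576 drums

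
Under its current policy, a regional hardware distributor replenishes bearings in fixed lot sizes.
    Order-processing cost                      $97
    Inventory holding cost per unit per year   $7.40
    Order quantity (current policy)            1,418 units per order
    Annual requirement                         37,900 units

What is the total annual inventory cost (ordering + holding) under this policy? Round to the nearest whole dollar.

Ordering: D/Q × S = 37,900/1,418 × $97 = $2,592.60
Holding:  Q/2 × H = 1,418/2 × $7.4 = $5,246.60
Total = $2,592.60 + $5,246.60 = $7,839.20

$7,839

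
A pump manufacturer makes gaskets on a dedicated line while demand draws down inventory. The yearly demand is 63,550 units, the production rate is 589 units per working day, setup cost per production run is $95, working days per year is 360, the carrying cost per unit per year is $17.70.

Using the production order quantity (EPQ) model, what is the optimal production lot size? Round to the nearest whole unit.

d = 63,550/360 = 176.5278 units/day;  effective holding cost H(1 − d/p) = 17.7·(1 − 176.5278/589) = 12.39518
Q* = √(2DS / H_eff) = √(2·63,550·95 / 12.39518) ≈ 986.98

987 units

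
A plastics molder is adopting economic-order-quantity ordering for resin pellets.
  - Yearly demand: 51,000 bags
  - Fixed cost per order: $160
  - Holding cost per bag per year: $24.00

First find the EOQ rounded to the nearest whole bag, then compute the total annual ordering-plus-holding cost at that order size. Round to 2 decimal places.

$19,790.91

Optimal lot size Q* = (2 × 51,000 × $160 / $24)^½ ≈ 824.62 → Q = 825 bags
Orders/yr = 51,000/825 = 61.818; ordering cost = 61.818 × $160 = $9,890.91
Average inventory = 825/2 = 412.5; holding cost = 412.5 × $24 = $9,900.00
Total = $9,890.91 + $9,900.00 = $19,790.91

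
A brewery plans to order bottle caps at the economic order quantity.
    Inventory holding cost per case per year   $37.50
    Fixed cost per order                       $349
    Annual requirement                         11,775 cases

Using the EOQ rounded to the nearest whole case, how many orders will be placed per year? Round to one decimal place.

25.2 orders per year

Q* = √(2·D·S / H) = √(2·11,775·349 / 37.5) = √219,172.0 ≈ 468.16 → Q = 468
N = D/Q = 11,775/468 ≈ 25.160 orders/yr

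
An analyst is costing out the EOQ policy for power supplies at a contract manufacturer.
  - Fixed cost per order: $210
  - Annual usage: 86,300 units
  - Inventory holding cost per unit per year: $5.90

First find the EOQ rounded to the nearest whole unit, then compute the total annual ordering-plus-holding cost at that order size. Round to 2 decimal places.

$14,623.66

2DS/H = 2·86,300·210/5.9 = 6,143,389.83
EOQ = √6,143,389.83 ≈ 2,478.59 → Q = 2,479 units
Annual ordering cost = (D/Q)·S = (86,300/2,479) × 210 = $7,310.61
Annual holding cost  = (Q/2)·H = (2,479/2) × 5.9 = $7,313.05
Total = $7,310.61 + $7,313.05 = $14,623.66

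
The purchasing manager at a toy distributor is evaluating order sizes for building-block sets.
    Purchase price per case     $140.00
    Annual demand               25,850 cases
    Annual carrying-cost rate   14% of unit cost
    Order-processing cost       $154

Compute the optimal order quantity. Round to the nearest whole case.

Holding cost per case per year: H = 14% × $140 = $19.6000
EOQ = √(2DS/H) = √(2 × 25,850 × 154 / 19.6)
    = √(406,214.29) ≈ 637.35

637 cases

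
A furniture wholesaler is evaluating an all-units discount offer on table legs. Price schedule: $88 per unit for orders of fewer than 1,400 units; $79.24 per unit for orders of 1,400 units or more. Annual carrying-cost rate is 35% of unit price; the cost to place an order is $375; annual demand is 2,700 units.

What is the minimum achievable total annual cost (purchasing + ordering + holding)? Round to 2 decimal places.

$234,085.01

H₁ = 35%×$88 = $30.8000;  H₂ = 35%×$79.24 = $27.7340
EOQ₁ = √(2×2,700×375/30.8000) = 256.41  (< 1,400, feasible at tier 1)
EOQ₂ = √(2×2,700×375/27.7340) = 270.21  (< 1,400 → use Q = 1,400 at tier-2 price)
TC(tier 1 (EOQ₁), Q≈256.4) = $245,497.47
TC(tier 2, Q≈1,400.0) = $234,085.01
Minimum at tier 2: $234,085.01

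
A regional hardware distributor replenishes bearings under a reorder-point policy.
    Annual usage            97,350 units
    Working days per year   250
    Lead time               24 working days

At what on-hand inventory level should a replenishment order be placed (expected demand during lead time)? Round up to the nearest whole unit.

9,346 units

Daily demand d = 97,350 / 250 = 389.400 units/day
Demand during lead time = 389.400 × 24 = 9,345.60
Reorder point = 9,345.60 → round up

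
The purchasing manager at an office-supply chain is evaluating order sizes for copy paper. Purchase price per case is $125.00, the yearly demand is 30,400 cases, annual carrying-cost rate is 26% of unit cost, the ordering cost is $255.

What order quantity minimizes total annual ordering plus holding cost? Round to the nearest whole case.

691 cases

Holding cost per case per year: H = 26% × $125 = $32.5000
Q* = √(2·D·S / H) = √(2·30,400·255 / 32.5) = √477,046.2 ≈ 690.69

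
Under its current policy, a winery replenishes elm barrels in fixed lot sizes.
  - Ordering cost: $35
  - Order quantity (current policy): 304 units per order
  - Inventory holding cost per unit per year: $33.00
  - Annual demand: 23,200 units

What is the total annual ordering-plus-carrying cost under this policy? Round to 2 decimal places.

Ordering: D/Q × S = 23,200/304 × $35 = $2,671.05
Holding:  Q/2 × H = 304/2 × $33 = $5,016.00
Total = $2,671.05 + $5,016.00 = $7,687.05

$7,687.05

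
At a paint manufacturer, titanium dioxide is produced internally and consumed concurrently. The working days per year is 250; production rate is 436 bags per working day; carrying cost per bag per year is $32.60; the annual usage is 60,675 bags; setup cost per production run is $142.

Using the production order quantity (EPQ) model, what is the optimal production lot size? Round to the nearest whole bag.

d = 60,675/250 = 242.7000 bags/day;  effective holding cost H(1 − d/p) = 32.6·(1 − 242.7000/436) = 14.45317
Q* = √(2DS / H_eff) = √(2·60,675·142 / 14.45317) ≈ 1,091.90

1,092 bags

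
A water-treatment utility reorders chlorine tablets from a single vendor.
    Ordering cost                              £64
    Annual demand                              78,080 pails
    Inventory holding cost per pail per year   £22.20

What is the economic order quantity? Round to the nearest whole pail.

671 pails

Optimal lot size Q* = (2 × 78,080 × £64 / £22.2)^½ ≈ 670.96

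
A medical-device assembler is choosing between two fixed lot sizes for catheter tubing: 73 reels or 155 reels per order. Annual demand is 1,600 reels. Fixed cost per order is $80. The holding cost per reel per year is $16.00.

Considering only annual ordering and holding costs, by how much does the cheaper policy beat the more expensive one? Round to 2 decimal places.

$271.62

For each Q, cost = (D/Q)·S + (Q/2)·H.
TC(73) = (1,600/73)×80 + (73/2)×16 = $2,337.42
TC(155) = (1,600/155)×80 + (155/2)×16 = $2,065.81
Lots of 155 are cheaper by $271.62.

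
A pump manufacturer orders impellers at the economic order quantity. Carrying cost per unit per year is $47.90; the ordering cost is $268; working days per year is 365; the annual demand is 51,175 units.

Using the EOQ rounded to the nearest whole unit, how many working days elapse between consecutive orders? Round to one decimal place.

5.4 days

2DS/H = 2·51,175·268/47.9 = 572,647.18
EOQ = √572,647.18 ≈ 756.73 → Q = 757 units
Cycle time = (working days × Q)/D = (365 × 757) / 51,175 = 5.399 days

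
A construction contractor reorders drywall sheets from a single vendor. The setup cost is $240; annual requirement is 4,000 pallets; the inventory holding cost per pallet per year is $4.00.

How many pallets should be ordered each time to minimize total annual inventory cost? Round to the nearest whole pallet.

693 pallets

Optimal lot size Q* = (2 × 4,000 × $240 / $4)^½ ≈ 692.82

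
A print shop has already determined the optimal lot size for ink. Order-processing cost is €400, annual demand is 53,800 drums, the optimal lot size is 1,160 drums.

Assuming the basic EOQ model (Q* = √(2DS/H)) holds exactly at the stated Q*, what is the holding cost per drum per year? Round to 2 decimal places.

€31.99

From Q* = √(2DS/H) ⇒ Q*² = 2DS/H.
H = 2DS / Q² = 2 × 53,800 × 400 / 1,160² = 31.9857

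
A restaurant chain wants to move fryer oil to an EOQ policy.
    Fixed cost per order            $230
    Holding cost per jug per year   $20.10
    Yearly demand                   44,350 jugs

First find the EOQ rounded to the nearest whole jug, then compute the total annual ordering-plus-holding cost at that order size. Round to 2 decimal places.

Q* = √(2·D·S / H) = √(2·44,350·230 / 20.1) = √1,014,975.1 ≈ 1,007.46 → Q = 1,007 jugs
Annual ordering cost = (D/Q)·S = (44,350/1,007) × 230 = $10,129.59
Annual holding cost  = (Q/2)·H = (1,007/2) × 20.1 = $10,120.35
Total = $10,129.59 + $10,120.35 = $20,249.94

$20,249.94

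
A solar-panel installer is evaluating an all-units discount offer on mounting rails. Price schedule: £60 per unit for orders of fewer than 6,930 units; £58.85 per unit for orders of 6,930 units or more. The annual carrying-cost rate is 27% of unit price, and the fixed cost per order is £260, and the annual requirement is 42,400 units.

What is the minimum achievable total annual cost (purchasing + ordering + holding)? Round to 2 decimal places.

£2,551,887.88

H₁ = 27%×£60 = £16.2000;  H₂ = 27%×£58.85 = £15.8895
EOQ₁ = √(2×42,400×260/16.2000) = 1,166.61  (< 6,930, feasible at tier 1)
EOQ₂ = √(2×42,400×260/15.8895) = 1,177.96  (< 6,930 → use Q = 6,930 at tier-2 price)
TC(tier 1 (EOQ₁), Q≈1,166.6) = £2,562,899.14
TC(tier 2, Q≈6,930.0) = £2,551,887.88
Minimum at tier 2: £2,551,887.88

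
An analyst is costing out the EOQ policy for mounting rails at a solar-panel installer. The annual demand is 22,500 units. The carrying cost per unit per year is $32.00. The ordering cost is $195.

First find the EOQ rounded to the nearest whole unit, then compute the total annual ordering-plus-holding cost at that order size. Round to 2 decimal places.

$16,757.09

EOQ = √(2DS/H) = √(2 × 22,500 × 195 / 32)
    = √(274,218.75) ≈ 523.66 → Q = 524 units
Ordering: D/Q × S = 22,500/524 × $195 = $8,373.09
Holding:  Q/2 × H = 524/2 × $32 = $8,384.00
Total = $8,373.09 + $8,384.00 = $16,757.09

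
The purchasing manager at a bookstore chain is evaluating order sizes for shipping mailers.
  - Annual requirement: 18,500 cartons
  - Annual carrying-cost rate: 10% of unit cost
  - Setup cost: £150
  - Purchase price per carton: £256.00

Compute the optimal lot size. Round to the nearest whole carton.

466 cartons

H = i·C = 0.1 × £256 = £25.6000 per carton-year
Optimal lot size Q* = (2 × 18,500 × £150 / £25.6)^½ ≈ 465.61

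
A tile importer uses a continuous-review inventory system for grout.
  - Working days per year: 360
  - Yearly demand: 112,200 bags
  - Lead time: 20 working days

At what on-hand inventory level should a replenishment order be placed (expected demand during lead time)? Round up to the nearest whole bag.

6,234 bags

Daily demand d = 112,200 / 360 = 311.667 bags/day
Demand during lead time = 311.667 × 20 = 6,233.33
Reorder point = 6,233.33 → round up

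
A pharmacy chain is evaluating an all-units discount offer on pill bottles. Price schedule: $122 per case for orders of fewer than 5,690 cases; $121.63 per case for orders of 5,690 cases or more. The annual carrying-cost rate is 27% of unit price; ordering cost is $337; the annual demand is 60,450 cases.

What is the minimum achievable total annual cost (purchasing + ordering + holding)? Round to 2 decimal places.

$7,411,534.47

H₁ = 27%×$122 = $32.9400;  H₂ = 27%×$121.63 = $32.8401
EOQ₁ = √(2×60,450×337/32.9400) = 1,112.16  (< 5,690, feasible at tier 1)
EOQ₂ = √(2×60,450×337/32.8401) = 1,113.85  (< 5,690 → use Q = 5,690 at tier-2 price)
TC(tier 1 (EOQ₁), Q≈1,112.2) = $7,411,534.47
TC(tier 2, Q≈5,690.0) = $7,449,543.84
Minimum at tier 1 (EOQ₁): $7,411,534.47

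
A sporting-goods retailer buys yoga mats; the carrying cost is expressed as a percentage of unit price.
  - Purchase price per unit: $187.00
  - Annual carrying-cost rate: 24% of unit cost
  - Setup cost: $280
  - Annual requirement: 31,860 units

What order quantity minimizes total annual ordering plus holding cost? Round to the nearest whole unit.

Holding cost per unit per year: H = 24% × $187 = $44.8800
Optimal lot size Q* = (2 × 31,860 × $280 / $44.88)^½ ≈ 630.51

631 units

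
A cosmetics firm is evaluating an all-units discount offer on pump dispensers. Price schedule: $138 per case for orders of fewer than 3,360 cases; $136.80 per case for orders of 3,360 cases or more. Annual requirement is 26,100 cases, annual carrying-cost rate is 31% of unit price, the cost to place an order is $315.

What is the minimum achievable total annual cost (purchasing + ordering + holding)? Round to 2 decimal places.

$3,628,322.28

H₁ = 31%×$138 = $42.7800;  H₂ = 31%×$136.80 = $42.4080
EOQ₁ = √(2×26,100×315/42.7800) = 619.97  (< 3,360, feasible at tier 1)
EOQ₂ = √(2×26,100×315/42.4080) = 622.68  (< 3,360 → use Q = 3,360 at tier-2 price)
TC(tier 1 (EOQ₁), Q≈620.0) = $3,628,322.28
TC(tier 2, Q≈3,360.0) = $3,644,172.32
Minimum at tier 1 (EOQ₁): $3,628,322.28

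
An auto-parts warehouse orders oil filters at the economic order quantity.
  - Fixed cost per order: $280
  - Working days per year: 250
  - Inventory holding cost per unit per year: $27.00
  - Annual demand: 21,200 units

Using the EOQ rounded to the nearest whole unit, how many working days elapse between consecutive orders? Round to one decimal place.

Optimal lot size Q* = (2 × 21,200 × $280 / $27)^½ ≈ 663.10 → Q = 663 units
T = Q/D × 250 days = 663/21,200 × 250 = 7.818 days

7.8 days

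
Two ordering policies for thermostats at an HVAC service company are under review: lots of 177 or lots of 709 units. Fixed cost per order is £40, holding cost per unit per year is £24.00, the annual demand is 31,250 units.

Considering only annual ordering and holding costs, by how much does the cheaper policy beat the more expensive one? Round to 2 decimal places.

TC(Q) = (D/Q)S + (Q/2)H
TC(177) = (31,250/177)×40 + (177/2)×24 = £9,186.15
TC(709) = (31,250/709)×40 + (709/2)×24 = £10,271.05
Cheaper: Q = 177.  Difference = £1,084.90

£1,084.90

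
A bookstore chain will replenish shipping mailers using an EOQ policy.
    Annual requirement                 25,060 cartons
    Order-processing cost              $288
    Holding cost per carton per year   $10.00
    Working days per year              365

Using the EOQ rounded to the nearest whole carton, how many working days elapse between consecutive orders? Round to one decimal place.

17.5 days

Optimal lot size Q* = (2 × 25,060 × $288 / $10)^½ ≈ 1,201.44 → Q = 1,201 cartons
T = Q/D × 365 days = 1,201/25,060 × 365 = 17.493 days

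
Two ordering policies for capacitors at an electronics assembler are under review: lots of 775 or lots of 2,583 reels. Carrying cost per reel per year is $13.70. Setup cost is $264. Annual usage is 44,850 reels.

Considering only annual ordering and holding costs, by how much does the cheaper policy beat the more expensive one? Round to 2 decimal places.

For each Q, cost = (D/Q)·S + (Q/2)·H.
TC(775) = (44,850/775)×264 + (775/2)×13.7 = $20,586.69
TC(2,583) = (44,850/2,583)×264 + (2,583/2)×13.7 = $22,277.52
Lots of 775 are cheaper by $1,690.84.

$1,690.84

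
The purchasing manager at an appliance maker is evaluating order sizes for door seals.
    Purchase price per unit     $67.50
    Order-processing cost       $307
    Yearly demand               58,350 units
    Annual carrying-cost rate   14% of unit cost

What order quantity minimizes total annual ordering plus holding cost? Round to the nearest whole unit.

H = i·C = 0.14 × $67.5 = $9.4500 per unit-year
Q* = √(2·D·S / H) = √(2·58,350·307 / 9.45) = √3,791,206.3 ≈ 1,947.10

1,947 units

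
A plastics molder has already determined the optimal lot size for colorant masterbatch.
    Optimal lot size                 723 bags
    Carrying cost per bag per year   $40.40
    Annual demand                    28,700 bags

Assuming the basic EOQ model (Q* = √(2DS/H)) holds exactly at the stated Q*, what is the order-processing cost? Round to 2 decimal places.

$367.91

EOQ relation: Q² = 2DS/H, so rearrange for the unknown.
S = Q²H / (2D) = 723² × 40.4 / (2 × 28,700) = 367.9138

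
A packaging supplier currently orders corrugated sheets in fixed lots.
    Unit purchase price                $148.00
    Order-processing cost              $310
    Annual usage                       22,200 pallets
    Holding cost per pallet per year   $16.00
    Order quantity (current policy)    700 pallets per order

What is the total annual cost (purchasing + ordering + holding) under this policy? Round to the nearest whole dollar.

$3,301,031

Ordering: D/Q × S = 22,200/700 × $310 = $9,831.43
Holding:  Q/2 × H = 700/2 × $16 = $5,600.00
Purchase cost = D·C = 22,200 × 148 = $3,285,600.00
Total = $9,831.43 + $5,600.00 + $3,285,600.00 = $3,301,031.43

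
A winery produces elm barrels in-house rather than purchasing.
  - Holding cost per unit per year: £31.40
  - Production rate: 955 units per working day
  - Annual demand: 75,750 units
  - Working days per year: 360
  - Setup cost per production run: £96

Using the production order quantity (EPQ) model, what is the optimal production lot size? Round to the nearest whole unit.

771 units

Daily demand d = 75,750/360 = 210.417; p = 955; 1 − d/p = 0.77967
EPQ = √(2DS / (H(1 − d/p)))
    = √(2 × 75,750 × 96 / (31.4 × 0.77967)) ≈ 770.77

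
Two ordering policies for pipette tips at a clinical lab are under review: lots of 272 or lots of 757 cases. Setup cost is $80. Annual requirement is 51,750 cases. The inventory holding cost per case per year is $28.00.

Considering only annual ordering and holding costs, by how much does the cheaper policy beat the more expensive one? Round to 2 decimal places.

For each Q, cost = (D/Q)·S + (Q/2)·H.
TC(272) = (51,750/272)×80 + (272/2)×28 = $19,028.59
TC(757) = (51,750/757)×80 + (757/2)×28 = $16,066.96
|ΔTC| = |$19,028.59 − $16,066.96| = $2,961.63

$2,961.63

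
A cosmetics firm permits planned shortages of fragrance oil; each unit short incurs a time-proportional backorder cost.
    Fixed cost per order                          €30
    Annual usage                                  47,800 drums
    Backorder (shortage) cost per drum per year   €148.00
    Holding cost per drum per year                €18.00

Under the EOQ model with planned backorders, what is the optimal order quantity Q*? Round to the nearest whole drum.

423 drums

Q* = √(2DS/H) · √((H + b)/b)
   = √(2 × 47,800 × 30 / 18) · √((18 + 148) / 148)
   = 399.166 × 1.0591 ≈ 422.74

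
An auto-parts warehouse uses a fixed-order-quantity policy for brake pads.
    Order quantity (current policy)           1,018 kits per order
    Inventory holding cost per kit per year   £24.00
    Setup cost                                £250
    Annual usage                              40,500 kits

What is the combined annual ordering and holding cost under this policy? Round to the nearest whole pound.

Orders/yr = 40,500/1,018 = 39.784; ordering cost = 39.784 × £250 = £9,945.97
Average inventory = 1,018/2 = 509; holding cost = 509 × £24 = £12,216.00
Total = £9,945.97 + £12,216.00 = £22,161.97

£22,162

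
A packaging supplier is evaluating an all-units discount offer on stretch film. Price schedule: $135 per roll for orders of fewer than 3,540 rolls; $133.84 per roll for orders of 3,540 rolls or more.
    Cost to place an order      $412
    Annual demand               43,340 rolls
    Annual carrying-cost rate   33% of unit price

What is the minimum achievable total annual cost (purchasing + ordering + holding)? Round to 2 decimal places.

H₁ = 33%×$135 = $44.5500;  H₂ = 33%×$133.84 = $44.1672
EOQ₁ = √(2×43,340×412/44.5500) = 895.33  (< 3,540, feasible at tier 1)
EOQ₂ = √(2×43,340×412/44.1672) = 899.20  (< 3,540 → use Q = 3,540 at tier-2 price)
TC(tier 1 (EOQ₁), Q≈895.3) = $5,890,787.05
TC(tier 2, Q≈3,540.0) = $5,883,845.63
Minimum at tier 2: $5,883,845.63

$5,883,845.63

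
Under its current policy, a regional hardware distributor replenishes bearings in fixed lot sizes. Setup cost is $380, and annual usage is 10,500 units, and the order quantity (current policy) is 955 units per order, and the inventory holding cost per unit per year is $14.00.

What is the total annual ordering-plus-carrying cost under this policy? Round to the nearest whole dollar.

$10,863

Ordering: D/Q × S = 10,500/955 × $380 = $4,178.01
Holding:  Q/2 × H = 955/2 × $14 = $6,685.00
Total = $4,178.01 + $6,685.00 = $10,863.01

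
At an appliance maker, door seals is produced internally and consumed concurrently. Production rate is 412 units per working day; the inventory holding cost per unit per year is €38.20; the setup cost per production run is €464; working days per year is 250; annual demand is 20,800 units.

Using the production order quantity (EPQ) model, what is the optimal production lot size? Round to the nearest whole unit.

796 units

d = 20,800/250 = 83.2000 units/day;  effective holding cost H(1 − d/p) = 38.2·(1 − 83.2000/412) = 30.48583
Q* = √(2DS / H_eff) = √(2·20,800·464 / 30.48583) ≈ 795.71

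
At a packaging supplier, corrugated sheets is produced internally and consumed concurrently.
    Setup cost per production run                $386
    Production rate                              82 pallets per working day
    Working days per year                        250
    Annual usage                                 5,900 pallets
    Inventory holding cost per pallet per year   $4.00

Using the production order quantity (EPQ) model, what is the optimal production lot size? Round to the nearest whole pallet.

Daily demand d = 5,900/250 = 23.600; p = 82; 1 − d/p = 0.71220
EPQ = √(2DS / (H(1 − d/p)))
    = √(2 × 5,900 × 386 / (4 × 0.71220)) ≈ 1,264.46

1,264 pallets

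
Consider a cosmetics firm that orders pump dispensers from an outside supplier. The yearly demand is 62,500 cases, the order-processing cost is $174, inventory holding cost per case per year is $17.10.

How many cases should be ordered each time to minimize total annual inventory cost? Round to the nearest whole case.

EOQ = √(2DS/H) = √(2 × 62,500 × 174 / 17.1)
    = √(1,271,929.82) ≈ 1,127.80

1,128 cases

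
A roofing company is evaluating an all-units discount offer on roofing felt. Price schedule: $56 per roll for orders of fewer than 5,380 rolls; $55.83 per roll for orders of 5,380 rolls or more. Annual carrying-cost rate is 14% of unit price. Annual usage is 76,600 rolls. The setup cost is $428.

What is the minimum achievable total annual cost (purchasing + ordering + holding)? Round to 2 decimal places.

$4,303,697.41

H₁ = 14%×$56 = $7.8400;  H₂ = 14%×$55.83 = $7.8162
EOQ₁ = √(2×76,600×428/7.8400) = 2,891.97  (< 5,380, feasible at tier 1)
EOQ₂ = √(2×76,600×428/7.8162) = 2,896.37  (< 5,380 → use Q = 5,380 at tier-2 price)
TC(tier 1 (EOQ₁), Q≈2,892.0) = $4,312,273.02
TC(tier 2, Q≈5,380.0) = $4,303,697.41
Minimum at tier 2: $4,303,697.41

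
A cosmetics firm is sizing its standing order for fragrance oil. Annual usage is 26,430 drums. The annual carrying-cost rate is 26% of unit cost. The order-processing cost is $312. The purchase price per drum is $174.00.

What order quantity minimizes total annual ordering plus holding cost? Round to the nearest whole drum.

Carrying cost H = $174 × 26% = $45.2400/drum/yr
EOQ = √(2DS/H) = √(2 × 26,430 × 312 / 45.24)
    = √(364,551.72) ≈ 603.78

604 drums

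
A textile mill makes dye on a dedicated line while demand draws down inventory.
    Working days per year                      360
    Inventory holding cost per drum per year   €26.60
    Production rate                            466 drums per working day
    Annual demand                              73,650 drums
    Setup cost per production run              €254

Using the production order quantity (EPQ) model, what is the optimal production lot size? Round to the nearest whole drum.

Daily demand d = 73,650/360 = 204.583; p = 466; 1 − d/p = 0.56098
EPQ = √(2DS / (H(1 − d/p)))
    = √(2 × 73,650 × 254 / (26.6 × 0.56098)) ≈ 1,583.45

1,583 drums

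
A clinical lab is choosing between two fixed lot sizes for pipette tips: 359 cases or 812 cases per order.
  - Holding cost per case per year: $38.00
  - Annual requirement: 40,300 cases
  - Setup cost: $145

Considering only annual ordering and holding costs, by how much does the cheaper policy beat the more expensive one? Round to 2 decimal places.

Annual cost at Q: ordering D·S/Q plus holding Q·H/2.
TC(359) = (40,300/359)×145 + (359/2)×38 = $23,098.16
TC(812) = (40,300/812)×145 + (812/2)×38 = $22,624.43
Cheaper: Q = 812.  Difference = $473.73

$473.73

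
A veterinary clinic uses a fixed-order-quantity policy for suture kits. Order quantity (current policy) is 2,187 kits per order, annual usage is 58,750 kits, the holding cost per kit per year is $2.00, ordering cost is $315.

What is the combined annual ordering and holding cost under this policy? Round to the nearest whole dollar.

$10,649

Orders/yr = 58,750/2,187 = 26.863; ordering cost = 26.863 × $315 = $8,461.93
Average inventory = 2,187/2 = 1093.5; holding cost = 1093.5 × $2 = $2,187.00
Total = $8,461.93 + $2,187.00 = $10,648.93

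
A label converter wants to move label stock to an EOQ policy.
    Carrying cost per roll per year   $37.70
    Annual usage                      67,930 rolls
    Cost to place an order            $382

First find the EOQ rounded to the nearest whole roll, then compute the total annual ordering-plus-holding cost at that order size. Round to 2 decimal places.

$44,233.18

2DS/H = 2·67,930·382/37.7 = 1,376,618.57
EOQ = √1,376,618.57 ≈ 1,173.29 → Q = 1,173 rolls
Ordering: D/Q × S = 67,930/1,173 × $382 = $22,122.13
Holding:  Q/2 × H = 1,173/2 × $37.7 = $22,111.05
Total = $22,122.13 + $22,111.05 = $44,233.18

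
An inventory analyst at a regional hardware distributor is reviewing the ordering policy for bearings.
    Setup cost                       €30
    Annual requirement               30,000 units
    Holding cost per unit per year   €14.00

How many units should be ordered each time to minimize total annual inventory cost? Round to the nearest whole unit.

Q* = √(2·D·S / H) = √(2·30,000·30 / 14) = √128,571.4 ≈ 358.57

359 units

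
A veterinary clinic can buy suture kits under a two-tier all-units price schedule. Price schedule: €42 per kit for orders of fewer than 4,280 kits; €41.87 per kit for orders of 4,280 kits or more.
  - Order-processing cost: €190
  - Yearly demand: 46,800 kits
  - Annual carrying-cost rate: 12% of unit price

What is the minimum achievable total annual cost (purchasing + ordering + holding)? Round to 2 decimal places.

€1,972,345.79

H₁ = 12%×€42 = €5.0400;  H₂ = 12%×€41.87 = €5.0244
EOQ₁ = √(2×46,800×190/5.0400) = 1,878.45  (< 4,280, feasible at tier 1)
EOQ₂ = √(2×46,800×190/5.0244) = 1,881.36  (< 4,280 → use Q = 4,280 at tier-2 price)
TC(tier 1 (EOQ₁), Q≈1,878.4) = €1,975,067.38
TC(tier 2, Q≈4,280.0) = €1,972,345.79
Minimum at tier 2: €1,972,345.79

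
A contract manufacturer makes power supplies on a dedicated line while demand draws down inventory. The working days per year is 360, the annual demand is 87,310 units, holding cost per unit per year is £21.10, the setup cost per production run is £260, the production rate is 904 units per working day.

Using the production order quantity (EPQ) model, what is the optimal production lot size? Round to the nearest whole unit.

Daily demand d = 87,310/360 = 242.528; p = 904; 1 − d/p = 0.73172
EPQ = √(2DS / (H(1 − d/p)))
    = √(2 × 87,310 × 260 / (21.1 × 0.73172)) ≈ 1,714.83

1,715 units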